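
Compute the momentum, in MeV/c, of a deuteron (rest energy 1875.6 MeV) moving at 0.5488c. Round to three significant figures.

1230 MeV/c

γ = 1/√(1 − β²) = 1/√(1 − 0.30118144) = 1/√0.69881856 = 1/0.835954 = 1.1962.
Momentum: p = γβ·mc = 1.1962 × 0.5488 × 1875.6 MeV/c = 1230 MeV/c.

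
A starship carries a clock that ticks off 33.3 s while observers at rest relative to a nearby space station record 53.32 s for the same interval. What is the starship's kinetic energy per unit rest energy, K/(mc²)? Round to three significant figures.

From Δt = γΔτ: γ = 53.32/33.3 = 1.6012.
Since K = (γ−1)mc², K/(mc²) = 1.6012 − 1 = 0.601.

0.601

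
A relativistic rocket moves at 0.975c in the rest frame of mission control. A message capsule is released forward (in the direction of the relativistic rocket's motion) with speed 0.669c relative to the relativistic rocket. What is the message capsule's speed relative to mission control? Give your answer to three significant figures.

Relativistic velocity addition: u = (u' + v)/(1 + u'v/c²), with u' = 0.669c and v = 0.975c.
Numerator: 0.669 + 0.975 = 1.644. Denominator: 1 + (0.669)(0.975) = 1.652275.
u = 1.644/1.652275 = 0.99499, so the speed is 0.995c.

0.995c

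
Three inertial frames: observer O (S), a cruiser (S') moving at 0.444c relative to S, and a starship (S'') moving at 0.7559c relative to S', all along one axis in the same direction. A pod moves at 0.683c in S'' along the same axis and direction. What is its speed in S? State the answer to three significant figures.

Apply u = (u'+v)/(1+u'v) twice. Pod in the cruiser frame: (0.683+0.7559)/(1+0.683·0.7559) = 1.4389/1.5162797 = 0.94897c.
That velocity, transformed to the rest frame of observer O: (0.94897+0.444)/(1+0.94897·0.444) = 1.39297/1.42134268 = 0.98004c.

0.980c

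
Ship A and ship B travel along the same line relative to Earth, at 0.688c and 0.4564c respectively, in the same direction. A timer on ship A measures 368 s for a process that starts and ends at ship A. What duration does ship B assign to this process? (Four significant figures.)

391.0 s

The velocity of ship A relative to ship B is (0.688 − 0.4564)c / (1 − 0.688×0.4564) = 0.33761c; relative speed 0.33761c.
γ for this relative speed: γ = 1/√(1 − 0.113981) = 1.0624.
The clock on ship A records proper time, so ship B measures Δt = γΔτ = 1.0624 × 368 = 391.0 s.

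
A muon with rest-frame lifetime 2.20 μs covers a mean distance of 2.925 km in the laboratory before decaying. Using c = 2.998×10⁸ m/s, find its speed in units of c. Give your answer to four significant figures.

0.9755c

Lab distance = (lab lifetime)·v = γτ·βc, so βγ = d/(cτ) = 2925/(2.998×10⁸ × 2.200×10^-6) = 4.4348.
With βγ = 4.4348: γ² = 1 + (βγ)² = 20.6675, and β = (βγ)/γ = 4.4348/4.54615 = 0.9755.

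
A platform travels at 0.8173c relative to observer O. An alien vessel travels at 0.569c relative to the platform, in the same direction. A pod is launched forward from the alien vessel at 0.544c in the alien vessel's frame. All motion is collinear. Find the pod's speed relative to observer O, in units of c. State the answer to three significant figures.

First combine the pod and alien vessel (S''→S'): u₁ = (0.544 + 0.569)/(1 + 0.544×0.569) = 1.113/1.309536 = 0.84992.
Then combine with the platform (S'→S): u = (0.84992 + 0.8173)/(1 + 0.84992×0.8173) = 1.66722/1.694639616 = 0.98382.

0.984c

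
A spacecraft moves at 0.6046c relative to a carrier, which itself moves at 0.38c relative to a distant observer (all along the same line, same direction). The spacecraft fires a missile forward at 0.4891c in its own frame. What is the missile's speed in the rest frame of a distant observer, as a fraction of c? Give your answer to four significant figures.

0.9268c

Apply u = (u'+v)/(1+u'v) twice. Missile in the carrier frame: (0.4891+0.6046)/(1+0.4891·0.6046) = 1.0937/1.29570986 = 0.84409c.
That velocity, transformed to the rest frame of a distant observer: (0.84409+0.38)/(1+0.84409·0.38) = 1.22409/1.3207542 = 0.92681c.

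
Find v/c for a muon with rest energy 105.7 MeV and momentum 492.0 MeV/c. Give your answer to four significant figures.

0.9777

pc/(mc²) = 492.0/105.7 = 4.6547 = βγ = β/√(1−β²).
So β² = x²/(1 + x²) with x = 4.6547: x² = 21.6662, β² = 21.6662/22.6662 = 0.955881, β = 0.9777.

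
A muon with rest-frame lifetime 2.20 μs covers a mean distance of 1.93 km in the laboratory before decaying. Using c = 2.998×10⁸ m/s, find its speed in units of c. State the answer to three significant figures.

Let x = d/(cτ) = 1930 m / (2.998×10⁸ m/s × 2.200×10^-6 s) = 2.9262. Since d = βγcτ, x = βγ = β/√(1−β²).
Solving: β² = x²/(1+x²) = 8.56265/9.56265 = 0.895426, so β = 0.946.

0.946c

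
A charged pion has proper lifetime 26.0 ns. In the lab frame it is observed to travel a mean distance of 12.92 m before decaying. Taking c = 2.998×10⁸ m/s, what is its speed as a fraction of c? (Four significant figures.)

0.8562c

d = βγcτ ⇒ βγ = d/(cτ) = 12.92 m / (7.7948 m) = 1.6575.
β = (βγ)/√(1+(βγ)²) = 1.6575/√3.74731 = 0.8562.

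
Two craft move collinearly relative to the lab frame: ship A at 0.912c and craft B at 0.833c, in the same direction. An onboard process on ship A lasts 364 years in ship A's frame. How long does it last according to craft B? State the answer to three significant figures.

The velocity of ship A relative to craft B is (0.912 − 0.833)c / (1 − 0.912×0.833) = 0.32875c; relative speed 0.32875c.
At |u| = 0.32875c, γ = (1 − 0.108077)^(−1/2) = 1.0589.
Ship A's interval is proper; time dilation gives Δt_B = γΔτ = 1.0589 × 364 years = 385 years.

385 years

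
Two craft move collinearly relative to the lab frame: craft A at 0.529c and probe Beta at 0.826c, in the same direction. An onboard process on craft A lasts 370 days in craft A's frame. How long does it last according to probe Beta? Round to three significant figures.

Speed of craft A in probe Beta's frame: u = (v_A − v_B)/(1 − v_A v_B/c²) = (0.529 − 0.826)/(1 − 0.529×0.826) = −0.297/0.563046 = −0.52749; |u| = 0.52749c.
At |u| = 0.52749c, γ = (1 − 0.278246)^(−1/2) = 1.1771.
The clock on craft A records proper time, so probe Beta measures Δt = γΔτ = 1.1771 × 370 = 436 days.

436 days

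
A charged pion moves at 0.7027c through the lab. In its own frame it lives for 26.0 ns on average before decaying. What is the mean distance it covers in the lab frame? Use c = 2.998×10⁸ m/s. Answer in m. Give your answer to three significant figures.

7.70 m

With β = 0.7027, γ = 1/√(1 − 0.7027²) = 1/√0.50621271 = 1.4055.
Lab-frame lifetime: Δt = γτ = 1.4055 × 26.0 ns = 36.543 ns.
Distance: d = vΔt = 0.7027 × 2.998×10⁸ m/s × 3.6543×10^-8 s = 7.70 m.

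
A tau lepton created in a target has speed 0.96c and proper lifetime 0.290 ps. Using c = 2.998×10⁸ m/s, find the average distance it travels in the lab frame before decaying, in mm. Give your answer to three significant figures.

β² = 0.9216, so γ = 1/√0.0784 = 3.5714.
Lab-frame lifetime: Δt = γτ = 3.5714 × 0.290 ps = 1.0357 ps.
Distance: d = vΔt = 0.96 × 2.998×10⁸ m/s × 1.0357×10^-12 s = 2.98×10^-4 m = 0.298 mm.

0.298 mm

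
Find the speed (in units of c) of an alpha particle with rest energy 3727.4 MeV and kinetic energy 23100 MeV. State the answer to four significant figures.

0.9903c

γ = 1 + K/(mc²) = 1 + 23100/3727.4 = 7.1973.
β = √(1 − 1/γ²) = √(1 − 0.0193046) = √0.9806954 = 0.9903.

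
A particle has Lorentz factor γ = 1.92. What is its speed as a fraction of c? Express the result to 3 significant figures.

0.854c

β = √(1 − 1/γ²) = √(1 − 1/3.6864) = √0.728733 = 0.854.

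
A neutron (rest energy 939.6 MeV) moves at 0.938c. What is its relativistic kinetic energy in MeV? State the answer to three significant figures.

With β = 0.938, γ = 1/√(1 − 0.938²) = 1/√0.120156 = 2.8849.
Kinetic energy: K = (γ − 1)mc² = (2.8849 − 1) × 939.6 MeV = 1.8849 × 939.6 = 1770 MeV.

1770 MeV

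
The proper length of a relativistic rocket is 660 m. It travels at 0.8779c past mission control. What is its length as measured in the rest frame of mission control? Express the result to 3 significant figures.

With β = 0.8779, γ = 1/√(1 − 0.8779²) = 1/√0.22929159 = 2.0884.
Length contraction: L = L₀/γ = 660/2.0884 = 316 m.

316 m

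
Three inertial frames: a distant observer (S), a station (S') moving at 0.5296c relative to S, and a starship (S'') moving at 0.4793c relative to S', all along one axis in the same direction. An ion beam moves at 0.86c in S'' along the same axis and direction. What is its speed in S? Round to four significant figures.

Compose velocities in two stages. Stage 1 (into S'): u₁ = (0.86+0.4793)/(1+0.86×0.4793) = 0.94838.
Stage 2 (into S): u = (0.94838+0.5296)/(1+0.94838×0.5296) = 0.98384, so the speed is 0.9838c.

0.9838c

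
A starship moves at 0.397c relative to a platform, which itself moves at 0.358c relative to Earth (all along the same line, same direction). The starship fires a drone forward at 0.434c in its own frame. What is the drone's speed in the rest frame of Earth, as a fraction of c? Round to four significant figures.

0.8509c

Compose velocities in two stages. Stage 1 (into S'): u₁ = (0.434+0.397)/(1+0.434×0.397) = 0.70886.
Stage 2 (into S): u = (0.70886+0.358)/(1+0.70886×0.358) = 0.85092, so the speed is 0.8509c.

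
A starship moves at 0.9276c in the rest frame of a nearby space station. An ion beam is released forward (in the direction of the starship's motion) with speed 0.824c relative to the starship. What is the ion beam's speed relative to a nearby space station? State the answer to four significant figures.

In units of c, u = (u' + v)/(1 + u'v) with u' = 0.824 and v = 0.9276.
Numerator: 0.824 + 0.9276 = 1.7516. Denominator: 1 + (0.824)(0.9276) = 1.7643424.
u = 1.7516/1.7643424 = 0.99278, so the speed is 0.9928c.

0.9928c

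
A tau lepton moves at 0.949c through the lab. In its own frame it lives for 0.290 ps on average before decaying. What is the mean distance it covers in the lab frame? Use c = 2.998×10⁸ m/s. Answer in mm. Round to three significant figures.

With β = 0.949, γ = 1/√(1 − 0.949²) = 1/√0.099399 = 3.1718.
Lab-frame lifetime: Δt = γτ = 3.1718 × 0.290 ps = 0.91982 ps.
Distance: d = vΔt = 0.949 × 2.998×10⁸ m/s × 9.1982×10^-13 s = 2.62×10^-4 m = 0.262 mm.

0.262 mm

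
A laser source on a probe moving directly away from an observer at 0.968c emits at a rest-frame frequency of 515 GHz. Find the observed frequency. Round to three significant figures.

Relativistic Doppler (source moving away): f_obs = f_src · √((1−β)/(1+β)).
With β = 0.968: factor = √(0.032/1.968) = 0.12752.
f_obs = 515 × 0.12752 = 65.7 GHz.

65.7 GHz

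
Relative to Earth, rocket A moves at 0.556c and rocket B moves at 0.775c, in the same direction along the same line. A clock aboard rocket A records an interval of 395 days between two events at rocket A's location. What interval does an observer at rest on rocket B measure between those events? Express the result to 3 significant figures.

428 days

Transform rocket A's velocity into rocket B's frame: (0.556 − 0.775)/(1 − 0.556·0.775) = −0.219/0.5691, so the relative speed is 0.38482c.
γ for this relative speed: γ = 1/√(1 − 0.148086) = 1.0834.
Rocket A's interval is proper; time dilation gives Δt_B = γΔτ = 1.0834 × 395 days = 428 days.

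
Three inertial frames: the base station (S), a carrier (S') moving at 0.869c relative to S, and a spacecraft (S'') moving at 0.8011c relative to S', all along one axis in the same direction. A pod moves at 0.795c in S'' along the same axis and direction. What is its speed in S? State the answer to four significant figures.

0.9982c

First combine the pod and spacecraft (S''→S'): u₁ = (0.795 + 0.8011)/(1 + 0.795×0.8011) = 1.5961/1.6368745 = 0.97509.
Then combine with the carrier (S'→S): u = (0.97509 + 0.869)/(1 + 0.97509×0.869) = 1.84409/1.84735321 = 0.99823.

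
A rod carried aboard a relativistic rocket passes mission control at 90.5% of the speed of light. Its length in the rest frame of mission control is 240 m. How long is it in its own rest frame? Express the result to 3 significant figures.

γ = 1/√(1 − β²) = 1/√(1 − 0.819025) = 1/√0.180975 = 1/0.425412 = 2.3507.
Proper length: L₀ = γ·L = 2.3507 × 240 = 564 m.

564 m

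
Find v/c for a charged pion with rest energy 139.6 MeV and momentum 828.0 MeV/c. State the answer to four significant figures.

0.9861

pc/(mc²) = 828.0/139.6 = 5.9312 = βγ = β/√(1−β²).
So β² = x²/(1 + x²) with x = 5.9312: x² = 35.1791, β² = 35.1791/36.1791 = 0.97236, β = 0.9861.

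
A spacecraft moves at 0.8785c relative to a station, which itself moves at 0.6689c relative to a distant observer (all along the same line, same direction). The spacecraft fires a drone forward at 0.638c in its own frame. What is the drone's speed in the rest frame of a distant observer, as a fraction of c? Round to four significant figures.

0.9943c

Compose velocities in two stages. Stage 1 (into S'): u₁ = (0.638+0.8785)/(1+0.638×0.8785) = 0.97181.
Stage 2 (into S): u = (0.97181+0.6689)/(1+0.97181×0.6689) = 0.99434, so the speed is 0.9943c.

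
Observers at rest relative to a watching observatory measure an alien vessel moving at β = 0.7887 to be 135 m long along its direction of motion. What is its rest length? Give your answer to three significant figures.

220 m

With β = 0.7887, γ = 1/√(1 − 0.7887²) = 1/√0.37795231 = 1.6266.
Proper length: L₀ = γ·L = 1.6266 × 135 = 220 m.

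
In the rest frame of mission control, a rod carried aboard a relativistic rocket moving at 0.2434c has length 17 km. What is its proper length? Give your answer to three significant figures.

17.5 km

Lorentz factor: γ = (1 − 0.05924356)^(−1/2) = 1.031.
Proper length: L₀ = γ·L = 1.031 × 17 = 17.5 km.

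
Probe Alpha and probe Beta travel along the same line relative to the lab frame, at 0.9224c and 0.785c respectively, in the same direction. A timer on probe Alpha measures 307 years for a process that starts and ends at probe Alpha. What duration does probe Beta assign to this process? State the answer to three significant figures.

354 years

The velocity of probe Alpha relative to probe Beta is (0.9224 − 0.785)c / (1 − 0.9224×0.785) = 0.49798c; relative speed 0.49798c.
At |u| = 0.49798c, γ = (1 − 0.247984)^(−1/2) = 1.1532.
The clock on probe Alpha records proper time, so probe Beta measures Δt = γΔτ = 1.1532 × 307 = 354 years.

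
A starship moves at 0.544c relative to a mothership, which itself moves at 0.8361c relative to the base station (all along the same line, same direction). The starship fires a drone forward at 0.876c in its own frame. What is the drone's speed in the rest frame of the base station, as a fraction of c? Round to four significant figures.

0.9965c

First combine the drone and starship (S''→S'): u₁ = (0.876 + 0.544)/(1 + 0.876×0.544) = 1.42/1.476544 = 0.96171.
Then combine with the mothership (S'→S): u = (0.96171 + 0.8361)/(1 + 0.96171×0.8361) = 1.79781/1.804085731 = 0.99652.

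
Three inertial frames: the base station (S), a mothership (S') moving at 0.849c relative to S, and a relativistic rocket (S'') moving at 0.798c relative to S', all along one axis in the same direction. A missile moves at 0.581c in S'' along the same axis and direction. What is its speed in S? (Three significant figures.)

0.995c

Compose velocities in two stages. Stage 1 (into S'): u₁ = (0.581+0.798)/(1+0.581×0.798) = 0.94217.
Stage 2 (into S): u = (0.94217+0.849)/(1+0.94217×0.849) = 0.99515, so the speed is 0.995c.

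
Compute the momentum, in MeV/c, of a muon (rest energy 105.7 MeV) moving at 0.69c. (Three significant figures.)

101 MeV/c

γ = 1/√(1 − β²) = 1/√(1 − 0.4761) = 1/√0.5239 = 1/0.723809 = 1.3816.
Momentum: p = γβ·mc = 1.3816 × 0.69 × 105.7 MeV/c = 101 MeV/c.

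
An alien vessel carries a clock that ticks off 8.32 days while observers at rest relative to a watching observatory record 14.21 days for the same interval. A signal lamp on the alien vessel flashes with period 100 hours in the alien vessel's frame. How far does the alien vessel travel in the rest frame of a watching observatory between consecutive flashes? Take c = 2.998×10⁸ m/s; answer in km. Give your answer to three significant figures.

From Δt = γΔτ: γ = 14.21/8.32 = 1.70793.
β = √(1 − 1/γ²) = 0.81067. Lab-frame period = γτ = 1.70793×100 hours = 170.79 hours. Distance = βc × γτ = 0.81067 × 2.998×10⁸ m/s × 614844 s = 1.4943×10^14 m = 1.49×10^11 km.

1.49×10^11 km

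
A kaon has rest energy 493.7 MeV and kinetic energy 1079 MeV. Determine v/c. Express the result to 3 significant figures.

K = (γ−1)mc², so γ = 1 + 1079/493.7 = 3.1855.
Then v/c = √(1 − γ⁻²) = √(1 − 0.0985473) = √0.9014527 = 0.949.

0.949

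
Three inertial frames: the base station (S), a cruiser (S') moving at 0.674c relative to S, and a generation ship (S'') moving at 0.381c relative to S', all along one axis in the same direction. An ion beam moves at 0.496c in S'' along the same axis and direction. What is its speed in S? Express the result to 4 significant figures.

0.9429c

Compose velocities in two stages. Stage 1 (into S'): u₁ = (0.496+0.381)/(1+0.496×0.381) = 0.73761.
Stage 2 (into S): u = (0.73761+0.674)/(1+0.73761×0.674) = 0.94287, so the speed is 0.9429c.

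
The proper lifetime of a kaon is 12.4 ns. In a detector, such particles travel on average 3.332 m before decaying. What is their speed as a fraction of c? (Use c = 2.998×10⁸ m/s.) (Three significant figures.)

0.667c

Let x = d/(cτ) = 3.332 m / (2.998×10⁸ m/s × 1.240×10^-8 s) = 0.8963. Since d = βγcτ, x = βγ = β/√(1−β²).
Solving: β² = x²/(1+x²) = 0.803354/1.803354 = 0.445478, so β = 0.667.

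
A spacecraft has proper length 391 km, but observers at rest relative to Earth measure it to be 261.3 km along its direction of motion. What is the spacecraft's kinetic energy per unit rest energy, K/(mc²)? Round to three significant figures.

0.496

From L = L₀/γ: γ = 391/261.3 = 1.49636.
K/(mc²) = γ − 1 = 1.49636 − 1 = 0.496.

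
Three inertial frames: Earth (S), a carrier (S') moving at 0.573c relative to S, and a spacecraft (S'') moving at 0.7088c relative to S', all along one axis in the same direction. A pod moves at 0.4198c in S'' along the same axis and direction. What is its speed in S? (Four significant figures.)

First combine the pod and spacecraft (S''→S'): u₁ = (0.4198 + 0.7088)/(1 + 0.4198×0.7088) = 1.1286/1.29755424 = 0.86979.
Then combine with the carrier (S'→S): u = (0.86979 + 0.573)/(1 + 0.86979×0.573) = 1.44279/1.49838967 = 0.96289.

0.9629c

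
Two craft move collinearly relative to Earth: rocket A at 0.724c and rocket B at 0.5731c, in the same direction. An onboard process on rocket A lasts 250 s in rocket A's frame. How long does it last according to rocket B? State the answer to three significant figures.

259 s

Speed of rocket A in rocket B's frame: u = (v_A − v_B)/(1 − v_A v_B/c²) = (0.724 − 0.5731)/(1 − 0.724×0.5731) = 0.1509/0.5850756 = 0.25792; |u| = 0.25792c.
At |u| = 0.25792c, γ = (1 − 0.0665227)^(−1/2) = 1.035.
Rocket A's interval is proper; time dilation gives Δt_B = γΔτ = 1.035 × 250 s = 259 s.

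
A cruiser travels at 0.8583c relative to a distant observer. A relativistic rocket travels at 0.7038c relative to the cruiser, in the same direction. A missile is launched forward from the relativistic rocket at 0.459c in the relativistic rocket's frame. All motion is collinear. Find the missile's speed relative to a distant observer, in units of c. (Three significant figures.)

Apply u = (u'+v)/(1+u'v) twice. Missile in the cruiser frame: (0.459+0.7038)/(1+0.459·0.7038) = 1.1628/1.3230442 = 0.87888c.
That velocity, transformed to the rest frame of a distant observer: (0.87888+0.8583)/(1+0.87888·0.8583) = 1.73718/1.754342704 = 0.99022c.

0.990c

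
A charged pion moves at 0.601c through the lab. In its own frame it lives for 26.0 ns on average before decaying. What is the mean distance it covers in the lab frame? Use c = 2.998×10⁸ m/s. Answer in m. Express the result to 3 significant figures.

5.86 m

Lorentz factor: γ = (1 − 0.361201)^(−1/2) = 1.2512.
Lab-frame lifetime: Δt = γτ = 1.2512 × 26.0 ns = 32.531 ns.
Distance: d = vΔt = 0.601 × 2.998×10⁸ m/s × 3.2531×10^-8 s = 5.86 m.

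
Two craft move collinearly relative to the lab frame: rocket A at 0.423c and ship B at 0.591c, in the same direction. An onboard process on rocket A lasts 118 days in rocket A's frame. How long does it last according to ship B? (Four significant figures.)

121.1 days

The velocity of rocket A relative to ship B is (0.423 − 0.591)c / (1 − 0.423×0.591) = −0.224c; relative speed 0.224c.
γ for this relative speed: γ = 1/√(1 − 0.050176) = 1.0261.
Rocket A's interval is proper; time dilation gives Δt_B = γΔτ = 1.0261 × 118 days = 121.1 days.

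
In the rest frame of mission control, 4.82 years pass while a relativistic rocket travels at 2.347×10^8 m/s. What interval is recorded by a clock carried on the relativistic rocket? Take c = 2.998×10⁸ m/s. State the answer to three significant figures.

β = v/c = (2.347×10^8 m/s)/(2.998×10⁸ m/s) = 0.782855.
Lorentz factor: γ = (1 − 0.612862)^(−1/2) = 1.6072.
The moving clock records proper time: Δτ = Δt/γ = 4.82/1.6072 = 3.00 years.

3.00 years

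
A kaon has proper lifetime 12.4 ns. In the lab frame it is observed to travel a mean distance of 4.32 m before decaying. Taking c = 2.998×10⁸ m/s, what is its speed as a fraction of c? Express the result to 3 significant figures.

d = βγcτ ⇒ βγ = d/(cτ) = 4.320 m / (3.71752 m) = 1.1621.
β = (βγ)/√(1+(βγ)²) = 1.1621/√2.35048 = 0.758.

0.758c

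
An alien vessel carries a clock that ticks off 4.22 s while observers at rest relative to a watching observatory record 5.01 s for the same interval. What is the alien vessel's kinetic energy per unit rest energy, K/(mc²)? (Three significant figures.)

0.187

From Δt = γΔτ: γ = 5.01/4.22 = 1.1872.
Since K = (γ−1)mc², K/(mc²) = 1.1872 − 1 = 0.187.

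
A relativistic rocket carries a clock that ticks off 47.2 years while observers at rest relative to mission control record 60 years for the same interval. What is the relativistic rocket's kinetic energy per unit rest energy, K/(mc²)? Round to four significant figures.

0.2712

γ = Δt/Δτ = 60/47.2 = 1.27119.
Since K = (γ−1)mc², K/(mc²) = 1.27119 − 1 = 0.2712.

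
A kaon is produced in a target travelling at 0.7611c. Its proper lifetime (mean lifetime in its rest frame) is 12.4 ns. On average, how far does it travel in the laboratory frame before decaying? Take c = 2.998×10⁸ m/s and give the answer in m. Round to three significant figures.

4.36 m

γ = 1/√(1 − β²) = 1/√(1 − 0.57927321) = 1/√0.42072679 = 1/0.648635 = 1.5417.
Lab-frame lifetime: Δt = γτ = 1.5417 × 12.4 ns = 19.117 ns.
Distance: d = vΔt = 0.7611 × 2.998×10⁸ m/s × 1.9117×10^-8 s = 4.36 m.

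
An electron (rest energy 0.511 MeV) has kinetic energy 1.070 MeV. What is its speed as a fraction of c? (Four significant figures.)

0.9463c

K = (γ−1)mc², so γ = 1 + 1.070/0.511 = 3.0939.
Then v/c = √(1 − γ⁻²) = √(1 − 0.104469) = √0.895531 = 0.9463.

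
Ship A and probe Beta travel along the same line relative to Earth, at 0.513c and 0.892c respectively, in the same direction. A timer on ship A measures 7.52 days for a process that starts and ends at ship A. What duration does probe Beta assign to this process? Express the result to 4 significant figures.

Transform ship A's velocity into probe Beta's frame: (0.513 − 0.892)/(1 − 0.513·0.892) = −0.379/0.542404, so the relative speed is 0.69874c.
γ for this relative speed: γ = 1/√(1 − 0.488238) = 1.3979.
The clock on ship A records proper time, so probe Beta measures Δt = γΔτ = 1.3979 × 7.52 = 10.51 days.

10.51 days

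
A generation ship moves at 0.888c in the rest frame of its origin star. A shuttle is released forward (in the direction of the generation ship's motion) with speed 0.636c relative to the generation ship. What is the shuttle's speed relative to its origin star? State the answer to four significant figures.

In units of c, u = (u' + v)/(1 + u'v) with u' = 0.636 and v = 0.888.
Numerator: 0.636 + 0.888 = 1.524. Denominator: 1 + (0.636)(0.888) = 1.564768.
u = 1.524/1.564768 = 0.97395, so the speed is 0.9739c.

0.9739c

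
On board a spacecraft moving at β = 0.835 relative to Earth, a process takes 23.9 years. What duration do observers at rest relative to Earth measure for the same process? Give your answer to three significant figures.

43.4 years

β² = 0.697225, so γ = 1/√0.302775 = 1.8174.
The onboard clock measures proper time, so the interval in the rest frame of Earth is dilated: Δt = γ·Δτ = 1.8174 × 23.9 years = 43.4 years.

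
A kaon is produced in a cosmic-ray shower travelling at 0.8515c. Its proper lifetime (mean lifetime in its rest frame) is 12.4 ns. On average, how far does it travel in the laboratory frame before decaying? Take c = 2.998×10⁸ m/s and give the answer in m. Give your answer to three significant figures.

6.04 m

With β = 0.8515, γ = 1/√(1 − 0.8515²) = 1/√0.27494775 = 1.9071.
Lab-frame lifetime: Δt = γτ = 1.9071 × 12.4 ns = 23.648 ns.
Distance: d = vΔt = 0.8515 × 2.998×10⁸ m/s × 2.3648×10^-8 s = 6.04 m.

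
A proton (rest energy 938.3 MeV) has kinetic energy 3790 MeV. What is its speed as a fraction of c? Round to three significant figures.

0.980c

γ = 1 + K/(mc²) = 1 + 3790/938.3 = 5.0392.
β = √(1 − 1/γ²) = √(1 − 0.0393801) = √0.9606199 = 0.980.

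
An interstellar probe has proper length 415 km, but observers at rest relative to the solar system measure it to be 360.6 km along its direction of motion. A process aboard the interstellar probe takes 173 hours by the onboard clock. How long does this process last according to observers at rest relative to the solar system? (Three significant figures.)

199 hours

γ = L₀/L = 415/360.6 = 1.15086.
The same γ dilates the second interval: 1.15086 × 173 hours = 199 hours.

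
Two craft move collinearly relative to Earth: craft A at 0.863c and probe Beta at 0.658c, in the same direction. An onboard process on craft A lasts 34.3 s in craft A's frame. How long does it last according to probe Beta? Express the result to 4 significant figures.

Transform craft A's velocity into probe Beta's frame: (0.863 − 0.658)/(1 − 0.863·0.658) = 0.205/0.432146, so the relative speed is 0.47438c.
At |u| = 0.47438c, γ = (1 − 0.225036)^(−1/2) = 1.136.
The clock on craft A records proper time, so probe Beta measures Δt = γΔτ = 1.136 × 34.3 = 38.96 s.

38.96 s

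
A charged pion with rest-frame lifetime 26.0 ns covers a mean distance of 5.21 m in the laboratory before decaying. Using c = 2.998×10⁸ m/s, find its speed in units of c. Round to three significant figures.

Let x = d/(cτ) = 5.210 m / (2.998×10⁸ m/s × 2.600×10^-8 s) = 0.66839. Since d = βγcτ, x = βγ = β/√(1−β²).
Solving: β² = x²/(1+x²) = 0.446745/1.446745 = 0.308793, so β = 0.556.

0.556c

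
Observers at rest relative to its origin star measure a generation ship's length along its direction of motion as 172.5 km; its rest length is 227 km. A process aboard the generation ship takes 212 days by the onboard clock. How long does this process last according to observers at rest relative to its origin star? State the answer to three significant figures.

279 days

γ = L₀/L = 227/172.5 = 1.31594.
Δt = γΔτ = 1.31594 × 212 = 279 days.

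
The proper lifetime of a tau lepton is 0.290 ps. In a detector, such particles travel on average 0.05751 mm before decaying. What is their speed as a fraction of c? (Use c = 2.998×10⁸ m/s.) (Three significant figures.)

Let x = d/(cτ) = 5.751×10^-5 m / (2.998×10⁸ m/s × 2.900×10^-13 s) = 0.66148. Since d = βγcτ, x = βγ = β/√(1−β²).
Solving: β² = x²/(1+x²) = 0.437556/1.437556 = 0.304375, so β = 0.552.

0.552c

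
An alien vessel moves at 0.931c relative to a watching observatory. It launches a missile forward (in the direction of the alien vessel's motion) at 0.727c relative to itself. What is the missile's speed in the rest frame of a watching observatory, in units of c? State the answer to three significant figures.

0.989c

Relativistic velocity addition: u = (u' + v)/(1 + u'v/c²), with u' = 0.727c and v = 0.931c.
Numerator: 0.727 + 0.931 = 1.658. Denominator: 1 + (0.727)(0.931) = 1.676837.
u = 1.658/1.676837 = 0.98877, so the speed is 0.989c.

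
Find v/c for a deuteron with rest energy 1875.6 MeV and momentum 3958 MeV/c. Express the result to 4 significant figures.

0.9037

βγ = pc/(mc²) = 3958/1875.6 = 2.1103.
Since γ² = 1 + (βγ)² = 5.45337, γ = √5.45337 = 2.33525, and β = (βγ)/γ = 2.1103/2.33525 = 0.9037.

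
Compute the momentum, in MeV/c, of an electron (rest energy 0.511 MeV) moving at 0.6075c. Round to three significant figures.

γ = 1/√(1 − β²) = 1/√(1 − 0.36905625) = 1/√0.63094375 = 1/0.79432 = 1.2589.
Momentum: p = γβ·mc = 1.2589 × 0.6075 × 0.511 MeV/c = 0.391 MeV/c.

0.391 MeV/c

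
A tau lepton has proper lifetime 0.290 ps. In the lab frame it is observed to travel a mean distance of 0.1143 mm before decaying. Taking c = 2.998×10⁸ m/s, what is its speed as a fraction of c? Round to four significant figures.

Let x = d/(cτ) = 1.143×10^-4 m / (2.998×10⁸ m/s × 2.900×10^-13 s) = 1.3147. Since d = βγcτ, x = βγ = β/√(1−β²).
Solving: β² = x²/(1+x²) = 1.72844/2.72844 = 0.63349, so β = 0.7959.

0.7959c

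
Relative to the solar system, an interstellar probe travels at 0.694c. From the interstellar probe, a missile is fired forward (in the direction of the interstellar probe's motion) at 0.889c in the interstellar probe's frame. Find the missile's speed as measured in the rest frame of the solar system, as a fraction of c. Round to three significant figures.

0.979c

Relativistic velocity addition: u = (u' + v)/(1 + u'v/c²), with u' = 0.889c and v = 0.694c.
Numerator: 0.889 + 0.694 = 1.583. Denominator: 1 + (0.889)(0.694) = 1.616966.
u = 1.583/1.616966 = 0.97899, so the speed is 0.979c.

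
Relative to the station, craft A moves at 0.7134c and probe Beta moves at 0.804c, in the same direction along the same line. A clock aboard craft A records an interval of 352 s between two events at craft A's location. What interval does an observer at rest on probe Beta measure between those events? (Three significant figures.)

Speed of craft A in probe Beta's frame: u = (v_A − v_B)/(1 − v_A v_B/c²) = (0.7134 − 0.804)/(1 − 0.7134×0.804) = −0.0906/0.4264264 = −0.21246; |u| = 0.21246c.
γ for this relative speed: γ = 1/√(1 − 0.0451393) = 1.0234.
Craft A's interval is proper; time dilation gives Δt_B = γΔτ = 1.0234 × 352 s = 360 s.

360 s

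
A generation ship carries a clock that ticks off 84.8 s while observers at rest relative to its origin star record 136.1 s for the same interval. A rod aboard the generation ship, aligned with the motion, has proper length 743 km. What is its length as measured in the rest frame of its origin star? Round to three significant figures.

463 km

γ = Δt/Δτ = 136.1/84.8 = 1.60495.
The rod contracts by the same γ: 743 km / 1.60495 = 463 km.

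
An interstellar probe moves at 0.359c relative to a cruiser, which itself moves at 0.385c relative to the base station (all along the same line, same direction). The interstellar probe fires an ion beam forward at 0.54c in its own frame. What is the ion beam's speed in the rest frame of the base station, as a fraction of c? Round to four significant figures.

0.8822c

Apply u = (u'+v)/(1+u'v) twice. Ion beam in the cruiser frame: (0.54+0.359)/(1+0.54·0.359) = 0.899/1.19386 = 0.75302c.
That velocity, transformed to the rest frame of the base station: (0.75302+0.385)/(1+0.75302·0.385) = 1.13802/1.2899127 = 0.88225c.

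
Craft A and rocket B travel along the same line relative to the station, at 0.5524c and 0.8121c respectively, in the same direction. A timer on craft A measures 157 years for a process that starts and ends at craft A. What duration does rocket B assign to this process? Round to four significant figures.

178.0 years

Transform craft A's velocity into rocket B's frame: (0.5524 − 0.8121)/(1 − 0.5524·0.8121) = −0.2597/0.55139596, so the relative speed is 0.47099c.
At |u| = 0.47099c, γ = (1 − 0.221832)^(−1/2) = 1.1336.
Craft A's interval is proper; time dilation gives Δt_B = γΔτ = 1.1336 × 157 years = 178.0 years.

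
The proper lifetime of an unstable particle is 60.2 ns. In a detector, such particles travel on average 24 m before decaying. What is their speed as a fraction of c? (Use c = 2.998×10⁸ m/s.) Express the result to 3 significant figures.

0.799c

Let x = d/(cτ) = 24.00 m / (2.998×10⁸ m/s × 6.020×10^-8 s) = 1.3298. Since d = βγcτ, x = βγ = β/√(1−β²).
Solving: β² = x²/(1+x²) = 1.76837/2.76837 = 0.638777, so β = 0.799.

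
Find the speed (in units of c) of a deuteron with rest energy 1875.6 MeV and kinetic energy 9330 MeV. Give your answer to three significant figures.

K = (γ−1)mc², so γ = 1 + 9330/1875.6 = 5.9744.
Then v/c = √(1 − γ⁻²) = √(1 − 0.0280163) = √0.9719837 = 0.986.

0.986c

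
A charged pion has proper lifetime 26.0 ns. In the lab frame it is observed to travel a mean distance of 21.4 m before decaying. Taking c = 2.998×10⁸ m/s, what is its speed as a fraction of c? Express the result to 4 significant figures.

d = βγcτ ⇒ βγ = d/(cτ) = 21.40 m / (7.7948 m) = 2.7454.
β = (βγ)/√(1+(βγ)²) = 2.7454/√8.53722 = 0.9396.

0.9396c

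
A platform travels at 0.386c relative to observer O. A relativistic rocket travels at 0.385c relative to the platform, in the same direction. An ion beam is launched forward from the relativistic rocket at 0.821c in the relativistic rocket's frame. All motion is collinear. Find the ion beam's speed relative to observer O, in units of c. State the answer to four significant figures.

0.9621c

First combine the ion beam and relativistic rocket (S''→S'): u₁ = (0.821 + 0.385)/(1 + 0.821×0.385) = 1.206/1.316085 = 0.91635.
Then combine with the platform (S'→S): u = (0.91635 + 0.386)/(1 + 0.91635×0.386) = 1.30235/1.3537111 = 0.96206.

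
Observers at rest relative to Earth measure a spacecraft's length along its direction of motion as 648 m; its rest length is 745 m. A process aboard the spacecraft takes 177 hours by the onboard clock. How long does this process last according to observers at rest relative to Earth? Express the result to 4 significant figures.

203.5 hours

Length contraction gives γ = L₀/L = 745/648 = 1.14969.
The same γ dilates the second interval: 1.14969 × 177 hours = 203.5 hours.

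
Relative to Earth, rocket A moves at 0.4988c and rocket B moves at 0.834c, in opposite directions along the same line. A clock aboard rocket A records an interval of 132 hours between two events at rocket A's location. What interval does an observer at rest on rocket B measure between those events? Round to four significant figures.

The velocity of rocket A relative to rocket B is (0.4988 + 0.834)c / (1 + 0.4988×0.834) = 0.94124c; relative speed 0.94124c.
At |u| = 0.94124c, γ = (1 − 0.885933)^(−1/2) = 2.9609.
Rocket A's interval is proper; time dilation gives Δt_B = γΔτ = 2.9609 × 132 hours = 390.8 hours.

390.8 hours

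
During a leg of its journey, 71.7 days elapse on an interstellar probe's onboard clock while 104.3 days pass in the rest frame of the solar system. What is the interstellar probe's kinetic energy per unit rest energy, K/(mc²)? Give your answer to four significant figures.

0.4547

The time-dilation ratio gives γ = 104.3/71.7 = 1.45467.
Since K = (γ−1)mc², K/(mc²) = 1.45467 − 1 = 0.4547.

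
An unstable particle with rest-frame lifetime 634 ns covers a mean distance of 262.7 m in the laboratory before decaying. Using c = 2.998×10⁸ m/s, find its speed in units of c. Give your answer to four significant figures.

0.8102c

Let x = d/(cτ) = 262.7 m / (2.998×10⁸ m/s × 6.340×10^-7 s) = 1.3821. Since d = βγcτ, x = βγ = β/√(1−β²).
Solving: β² = x²/(1+x²) = 1.9102/2.9102 = 0.656381, so β = 0.8102.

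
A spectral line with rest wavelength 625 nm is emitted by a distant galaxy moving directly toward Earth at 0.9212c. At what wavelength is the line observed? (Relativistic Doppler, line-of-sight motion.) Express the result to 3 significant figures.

Relativistic Doppler for wavelength: λ_obs = λ_src · √((1−β)/(1+β)).
With β = 0.9212: factor = √(0.0788/1.9212) = 0.20252.
λ_obs = 625 × 0.20252 = 127 nm.

127 nm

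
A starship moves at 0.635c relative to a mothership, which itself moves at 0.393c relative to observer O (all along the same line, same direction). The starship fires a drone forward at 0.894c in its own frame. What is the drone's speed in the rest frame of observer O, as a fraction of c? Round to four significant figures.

Compose velocities in two stages. Stage 1 (into S'): u₁ = (0.894+0.635)/(1+0.894×0.635) = 0.97532.
Stage 2 (into S): u = (0.97532+0.393)/(1+0.97532×0.393) = 0.98917, so the speed is 0.9892c.

0.9892c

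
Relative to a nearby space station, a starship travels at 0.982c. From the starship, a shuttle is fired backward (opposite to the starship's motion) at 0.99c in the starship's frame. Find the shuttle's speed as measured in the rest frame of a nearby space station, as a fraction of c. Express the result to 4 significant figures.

In units of c, u = (u' + v)/(1 + u'v) with u' = −0.99 and v = 0.982.
Numerator: −0.99 + 0.982 = −0.008. Denominator: 1 + (−0.99)(0.982) = 0.02782.
u = −0.008/0.02782 = −0.28756, so the speed is 0.2876c.

0.2876c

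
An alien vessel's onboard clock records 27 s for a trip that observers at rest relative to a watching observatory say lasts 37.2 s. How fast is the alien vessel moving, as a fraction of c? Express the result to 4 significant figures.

0.6879c

γ = Δt/Δτ = 37.2/27 = 1.3778.
β = √(1 − 1/γ²) = √(1 − 0.526778) = √0.473222 = 0.6879.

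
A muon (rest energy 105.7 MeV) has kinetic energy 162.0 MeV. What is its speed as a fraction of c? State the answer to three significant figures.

γ = 1 + K/(mc²) = 1 + 162.0/105.7 = 2.5326.
β = √(1 − 1/γ²) = √(1 − 0.155907) = √0.844093 = 0.919.

0.919c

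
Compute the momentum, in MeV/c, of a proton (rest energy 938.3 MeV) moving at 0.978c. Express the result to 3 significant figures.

4400 MeV/c

γ = 1/√(1 − β²) = 1/√(1 − 0.956484) = 1/√0.043516 = 4.7938.
Momentum: p = γβ·mc = 4.7938 × 0.978 × 938.3 MeV/c = 4400 MeV/c.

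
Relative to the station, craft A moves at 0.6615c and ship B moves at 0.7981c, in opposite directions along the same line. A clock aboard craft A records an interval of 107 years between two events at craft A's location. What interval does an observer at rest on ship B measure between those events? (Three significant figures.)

362 years

Transform craft A's velocity into ship B's frame: (0.6615 + 0.7981)/(1 + 0.6615·0.7981) = 1.4596/1.52794315, so the relative speed is 0.95527c.
γ for this relative speed: γ = 1/√(1 − 0.912541) = 3.3814.
The clock on craft A records proper time, so ship B measures Δt = γΔτ = 3.3814 × 107 = 362 years.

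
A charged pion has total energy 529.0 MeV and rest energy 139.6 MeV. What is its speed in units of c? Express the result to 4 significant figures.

γ = E/(mc²) = 529.0/139.6 = 3.7894.
β = √(1 − 1/γ²) = √(1 − 0.0696401) = √0.9303599 = 0.9646.

0.9646c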